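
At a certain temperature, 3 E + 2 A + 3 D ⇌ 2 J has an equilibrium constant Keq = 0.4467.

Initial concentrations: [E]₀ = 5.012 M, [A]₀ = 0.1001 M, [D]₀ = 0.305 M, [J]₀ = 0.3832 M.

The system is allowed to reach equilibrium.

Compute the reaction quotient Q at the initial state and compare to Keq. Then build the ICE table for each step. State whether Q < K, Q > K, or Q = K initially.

Q₀ = 4.103; Q > K (proceeds reverse)

Q₀ = 4.103 vs Keq = 0.4467 ⇒ Q>K, reverse
Step 1:
                   E          A          D          J
  I            5.012     0.1001      0.305     0.3832
  C          0.09529    0.06353    0.09529   -0.06353
  E            5.107     0.1636     0.4003     0.3197
  solve Keq expr → x = -0.03176; check Q = 0.4467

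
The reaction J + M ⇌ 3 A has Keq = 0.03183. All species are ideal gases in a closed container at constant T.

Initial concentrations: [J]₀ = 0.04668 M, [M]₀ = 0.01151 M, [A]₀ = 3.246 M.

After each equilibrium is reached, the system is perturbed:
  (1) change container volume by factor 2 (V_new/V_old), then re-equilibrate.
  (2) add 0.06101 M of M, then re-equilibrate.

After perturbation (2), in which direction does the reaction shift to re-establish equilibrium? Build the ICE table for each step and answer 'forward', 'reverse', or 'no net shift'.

Direction: forward

Q₀ = 6.3656e+04 vs Keq = 0.03183 ⇒ Q>K, reverse
Step 1:
                  J         M         A
  I         0.04668   0.01151     3.246
  C           0.976     0.976    -2.928
  E           1.023    0.9875     0.318
  solve Keq expr → x = -0.976; check Q = 0.03183
Then change container volume by factor 2 (V_new/V_old).
Step 2:
                  J         M         A
  I          0.5113    0.4938     0.159
  C        -0.01265  -0.01265   0.03795
  E          0.4987    0.4811    0.1969
  solve Keq expr → x = 0.01265; check Q = 0.03183
Then add 0.06101 M of M.
Step 3:
                  J         M         A
  I          0.4987    0.5421    0.1969
  C        -0.00245  -0.00245   0.00735
  E          0.4962    0.5397    0.2043
  solve Keq expr → x = 0.00245; check Q = 0.03183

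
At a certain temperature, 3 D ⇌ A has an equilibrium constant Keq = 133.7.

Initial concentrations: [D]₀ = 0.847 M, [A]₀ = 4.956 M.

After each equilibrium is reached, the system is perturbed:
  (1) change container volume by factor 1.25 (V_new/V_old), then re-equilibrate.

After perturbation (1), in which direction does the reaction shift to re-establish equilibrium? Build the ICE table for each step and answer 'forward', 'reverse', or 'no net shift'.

Q₀ = 8.156 vs Keq = 133.7 ⇒ Q<K, forward
Step 1:
                   D          A
  init         0.847      4.956
  Δ          -0.5098     0.1699
  eq          0.3372      5.126
  solve Keq expr → x = 0.1699; check Q = 133.7
Then change container volume by factor 1.25 (V_new/V_old).
Step 2:
                   D          A
  init        0.2698      4.101
  Δ           0.0429    -0.0143
  eq          0.3127      4.086
  solve Keq expr → x = -0.0143; check Q = 133.7

Direction: reverse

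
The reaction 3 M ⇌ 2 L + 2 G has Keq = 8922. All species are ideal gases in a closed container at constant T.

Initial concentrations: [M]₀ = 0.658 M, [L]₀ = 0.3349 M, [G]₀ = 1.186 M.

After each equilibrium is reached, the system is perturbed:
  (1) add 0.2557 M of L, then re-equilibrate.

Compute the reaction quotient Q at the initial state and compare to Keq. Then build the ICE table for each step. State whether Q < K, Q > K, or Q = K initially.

Q₀ = 0.5538 vs Keq = 8922 ⇒ Q<K, forward
Step 1:
                   M          L          G
  Initial      0.658     0.3349      1.186
  Change     -0.6044     0.4029     0.4029
  Equil      0.05361     0.7378      1.589
  solve Keq expr → x = 0.2015; check Q = 8922
Then add 0.2557 M of L.
Step 2:
                   M          L          G
  Initial    0.05361     0.9935      1.589
  Change     0.01123  -0.007486  -0.007486
  Equil      0.06484      0.986      1.581
  solve Keq expr → x = -0.003743; check Q = 8922

Q₀ = 0.5538; Q < K (proceeds forward)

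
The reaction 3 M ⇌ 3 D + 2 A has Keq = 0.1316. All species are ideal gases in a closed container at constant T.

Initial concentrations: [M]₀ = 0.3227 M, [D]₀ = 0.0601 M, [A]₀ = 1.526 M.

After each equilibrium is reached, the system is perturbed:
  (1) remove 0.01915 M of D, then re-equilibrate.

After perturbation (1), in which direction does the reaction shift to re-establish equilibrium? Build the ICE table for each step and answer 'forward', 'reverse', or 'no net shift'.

Direction: forward

Q₀ = 0.01504 vs Keq = 0.1316 ⇒ Q<K, forward
Step 1:
                    M           D           A
  Initial      0.3227      0.0601       1.526
  Change     -0.04507     0.04507     0.03004
  Equil        0.2776      0.1052       1.556
  solve Keq expr → x = 0.01502; check Q = 0.1316
Then remove 0.01915 M of D.
Step 2:
                    M           D           A
  Initial      0.2776     0.08602       1.556
  Change     -0.01361     0.01361    0.009072
  Equil         0.264     0.09962       1.565
  solve Keq expr → x = 0.004536; check Q = 0.1316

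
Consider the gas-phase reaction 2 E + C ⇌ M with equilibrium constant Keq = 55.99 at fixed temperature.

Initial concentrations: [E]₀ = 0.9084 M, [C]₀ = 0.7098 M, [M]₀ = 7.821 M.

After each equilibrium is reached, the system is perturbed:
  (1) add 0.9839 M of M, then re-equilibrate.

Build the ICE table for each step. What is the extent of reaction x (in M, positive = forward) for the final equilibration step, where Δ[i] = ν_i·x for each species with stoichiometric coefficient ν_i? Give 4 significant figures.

x = -0.01225 M

Q₀ = 13.35 vs Keq = 55.99 ⇒ Q<K, forward
Step 1:
                   E          C          M
  init        0.9084     0.7098      7.821
  Δ           -0.383    -0.1915     0.1915
  eq          0.5254     0.5183      8.012
  solve Keq expr → x = 0.1915; check Q = 55.99
Then add 0.9839 M of M.
Step 2:
                   E          C          M
  init        0.5254     0.5183      8.996
  Δ          0.02449    0.01225   -0.01225
  eq          0.5499     0.5306      8.984
  solve Keq expr → x = -0.01225; check Q = 55.99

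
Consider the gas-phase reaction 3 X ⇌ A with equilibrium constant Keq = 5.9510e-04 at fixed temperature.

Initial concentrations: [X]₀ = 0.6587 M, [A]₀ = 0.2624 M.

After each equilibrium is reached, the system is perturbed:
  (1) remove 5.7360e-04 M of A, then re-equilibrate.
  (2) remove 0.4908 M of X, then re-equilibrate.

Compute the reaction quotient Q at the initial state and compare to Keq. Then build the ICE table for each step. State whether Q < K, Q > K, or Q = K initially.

Q₀ = 0.9181 vs Keq = 5.9510e-04 ⇒ Q>K, reverse
Step 1:
                  X         A
  init       0.6587    0.2624
  Δ          0.7819   -0.2606
  eq          1.441  0.001779
  solve Keq expr → x = -0.2606; check Q = 5.9510e-04
Then remove 5.7360e-04 M of A.
Step 2:
                  X         A
  init        1.441  0.001205
  Δ       -0.001702 5.6730e-04
  eq          1.439  0.001773
  solve Keq expr → x = 5.6730e-04; check Q = 5.9510e-04
Then remove 0.4908 M of X.
Step 3:
                  X         A
  init       0.9481  0.001773
  Δ        0.003779  -0.00126
  eq         0.9518 5.1319e-04
  solve Keq expr → x = -0.00126; check Q = 5.9510e-04

Q₀ = 0.9181; Q > K (proceeds reverse)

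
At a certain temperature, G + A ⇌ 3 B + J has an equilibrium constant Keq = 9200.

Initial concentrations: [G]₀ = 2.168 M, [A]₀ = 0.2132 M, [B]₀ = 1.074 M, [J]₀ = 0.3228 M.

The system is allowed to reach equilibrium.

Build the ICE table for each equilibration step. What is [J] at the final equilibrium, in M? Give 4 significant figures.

[J]_eq = 0.5359 M

Q₀ = 0.8652 vs Keq = 9200 ⇒ Q<K, forward
Step 1:
                  G         A         B         J
  Initial     2.168    0.2132     1.074    0.3228
  Change    -0.2131   -0.2131    0.6392    0.2131
  Equil       1.955 1.4980e-04     1.713    0.5359
  solve Keq expr → x = 0.2131; check Q = 9200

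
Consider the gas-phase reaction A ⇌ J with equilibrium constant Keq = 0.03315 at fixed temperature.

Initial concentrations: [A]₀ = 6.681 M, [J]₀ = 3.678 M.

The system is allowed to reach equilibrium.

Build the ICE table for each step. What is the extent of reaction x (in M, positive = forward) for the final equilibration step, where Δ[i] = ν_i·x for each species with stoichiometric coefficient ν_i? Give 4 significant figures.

Q₀ = 0.5505 vs Keq = 0.03315 ⇒ Q>K, reverse
Step 1:
                   A          J
  I            6.681      3.678
  C            3.346     -3.346
  E            10.03     0.3324
  solve Keq expr → x = -3.346; check Q = 0.03315

x = -3.346 M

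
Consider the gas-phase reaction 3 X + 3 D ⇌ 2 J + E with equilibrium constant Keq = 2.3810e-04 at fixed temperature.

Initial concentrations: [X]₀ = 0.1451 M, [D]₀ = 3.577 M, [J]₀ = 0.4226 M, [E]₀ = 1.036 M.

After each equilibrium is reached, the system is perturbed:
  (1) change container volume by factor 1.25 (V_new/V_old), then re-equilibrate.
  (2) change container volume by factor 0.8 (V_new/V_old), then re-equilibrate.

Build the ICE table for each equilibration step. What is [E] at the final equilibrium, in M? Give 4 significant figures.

[E]_eq = 0.8622 M

Q₀ = 1.323 vs Keq = 2.3810e-04 ⇒ Q>K, reverse
Step 1:
                  X         D         J         E
  Initial    0.1451     3.577    0.4226     1.036
  Change     0.5214    0.5214   -0.3476   -0.1738
  Equil      0.6665     4.098   0.07502    0.8622
  solve Keq expr → x = -0.1738; check Q = 2.3810e-04
Then change container volume by factor 1.25 (V_new/V_old).
Step 2:
                  X         D         J         E
  Initial    0.5332     3.279   0.06001    0.6898
  Change     0.0208    0.0208  -0.01387 -0.006934
  Equil       0.554       3.3   0.04615    0.6828
  solve Keq expr → x = -0.006934; check Q = 2.3810e-04
Then change container volume by factor 0.8 (V_new/V_old).
Step 3:
                  X         D         J         E
  Initial    0.6925     4.124   0.05768    0.8535
  Change     -0.026    -0.026   0.01734  0.008668
  Equil      0.6665     4.098   0.07502    0.8622
  solve Keq expr → x = 0.008668; check Q = 2.3810e-04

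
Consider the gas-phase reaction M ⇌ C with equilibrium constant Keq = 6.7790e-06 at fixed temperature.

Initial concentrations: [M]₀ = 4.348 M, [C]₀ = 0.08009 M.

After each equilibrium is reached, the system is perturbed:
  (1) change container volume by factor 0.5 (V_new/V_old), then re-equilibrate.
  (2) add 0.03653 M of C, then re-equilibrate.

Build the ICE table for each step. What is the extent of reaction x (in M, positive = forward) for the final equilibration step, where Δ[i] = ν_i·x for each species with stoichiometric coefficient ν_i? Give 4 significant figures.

x = -0.03653 M

Q₀ = 0.01842 vs Keq = 6.7790e-06 ⇒ Q>K, reverse
Step 1:
                   M          C
  init         4.348    0.08009
  Δ          0.08006   -0.08006
  eq           4.428 3.0018e-05
  solve Keq expr → x = -0.08006; check Q = 6.7790e-06
Then change container volume by factor 0.5 (V_new/V_old).
Step 2:
                   M          C
  init         8.856 6.0036e-05
  Δ                0          0
  eq           8.856 6.0036e-05
  solve Keq expr → x = 0; check Q = 6.7790e-06
Then add 0.03653 M of C.
Step 3:
                   M          C
  init         8.856    0.03659
  Δ          0.03653   -0.03653
  eq           8.893 6.0283e-05
  solve Keq expr → x = -0.03653; check Q = 6.7790e-06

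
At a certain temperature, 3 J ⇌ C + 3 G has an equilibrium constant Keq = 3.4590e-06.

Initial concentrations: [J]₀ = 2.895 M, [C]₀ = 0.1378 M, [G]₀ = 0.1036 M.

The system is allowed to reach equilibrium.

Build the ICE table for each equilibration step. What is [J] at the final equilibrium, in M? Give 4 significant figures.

[J]_eq = 2.912 M

Q₀ = 6.3151e-06 vs Keq = 3.4590e-06 ⇒ Q>K, reverse
Step 1:
                    J           C           G
  Initial       2.895      0.1378      0.1036
  Change      0.01712   -0.005708    -0.01712
  Equil         2.912      0.1321     0.08648
  solve Keq expr → x = -0.005708; check Q = 3.4590e-06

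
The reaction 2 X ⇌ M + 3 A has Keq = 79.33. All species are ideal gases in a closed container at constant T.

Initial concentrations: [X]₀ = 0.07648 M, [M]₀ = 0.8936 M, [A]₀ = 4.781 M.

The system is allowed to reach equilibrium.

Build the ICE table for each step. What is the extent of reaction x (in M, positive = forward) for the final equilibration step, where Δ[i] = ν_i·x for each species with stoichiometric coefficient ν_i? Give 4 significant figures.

x = -0.2955 M

Q₀ = 1.6696e+04 vs Keq = 79.33 ⇒ Q>K, reverse
Step 1:
                    X           M           A
  I           0.07648      0.8936       4.781
  C            0.5909     -0.2955     -0.8864
  E            0.6674      0.5981       3.895
  solve Keq expr → x = -0.2955; check Q = 79.33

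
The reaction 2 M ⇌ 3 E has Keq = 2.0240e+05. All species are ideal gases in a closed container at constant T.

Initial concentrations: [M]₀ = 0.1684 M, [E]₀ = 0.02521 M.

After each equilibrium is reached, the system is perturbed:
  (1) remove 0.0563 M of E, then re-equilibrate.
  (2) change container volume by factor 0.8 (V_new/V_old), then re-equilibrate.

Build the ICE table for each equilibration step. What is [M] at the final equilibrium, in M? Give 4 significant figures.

[M]_eq = 3.2300e-04 M

Q₀ = 5.6498e-04 vs Keq = 2.0240e+05 ⇒ Q<K, forward
Step 1:
                  M         E
  Initial    0.1684   0.02521
  Change    -0.1681    0.2521
  Equil   3.2462e-04    0.2773
  solve Keq expr → x = 0.08404; check Q = 2.0240e+05
Then remove 0.0563 M of E.
Step 2:
                  M         E
  Initial 3.2462e-04     0.221
  Change  -9.3431e-05 1.4015e-04
  Equil   2.3119e-04    0.2212
  solve Keq expr → x = 4.6716e-05; check Q = 2.0240e+05
Then change container volume by factor 0.8 (V_new/V_old).
Step 3:
                  M         E
  Initial 2.8898e-04    0.2765
  Change  3.4021e-05 -5.1031e-05
  Equil   3.2300e-04    0.2764
  solve Keq expr → x = -1.7010e-05; check Q = 2.0240e+05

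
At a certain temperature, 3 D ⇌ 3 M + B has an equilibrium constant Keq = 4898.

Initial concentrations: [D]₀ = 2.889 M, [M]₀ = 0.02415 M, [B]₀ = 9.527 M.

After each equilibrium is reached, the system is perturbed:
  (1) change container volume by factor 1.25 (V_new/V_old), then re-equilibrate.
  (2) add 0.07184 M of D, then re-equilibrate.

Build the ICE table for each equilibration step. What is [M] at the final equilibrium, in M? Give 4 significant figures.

[M]_eq = 2.146 M

Q₀ = 5.5650e-06 vs Keq = 4898 ⇒ Q<K, forward
Step 1:
                   D          M          B
  Initial      2.889    0.02415      9.527
  Change      -2.557      2.557     0.8525
  Equil       0.3316      2.582      10.38
  solve Keq expr → x = 0.8525; check Q = 4898
Then change container volume by factor 1.25 (V_new/V_old).
Step 2:
                   D          M          B
  Initial     0.2653      2.065      8.304
  Change    -0.01694    0.01694   0.005646
  Equil       0.2483      2.082      8.309
  solve Keq expr → x = 0.005646; check Q = 4898
Then add 0.07184 M of D.
Step 3:
                   D          M          B
  Initial     0.3202      2.082      8.309
  Change    -0.06399    0.06399    0.02133
  Equil       0.2562      2.146      8.331
  solve Keq expr → x = 0.02133; check Q = 4898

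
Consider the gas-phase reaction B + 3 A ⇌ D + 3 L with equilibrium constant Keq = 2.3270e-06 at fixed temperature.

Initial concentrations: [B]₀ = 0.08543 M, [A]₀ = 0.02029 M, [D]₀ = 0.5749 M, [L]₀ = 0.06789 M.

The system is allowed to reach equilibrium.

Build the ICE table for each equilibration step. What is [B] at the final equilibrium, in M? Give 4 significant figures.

[B]_eq = 0.1078 M

Q₀ = 252.1 vs Keq = 2.3270e-06 ⇒ Q>K, reverse
Step 1:
                    B           A           D           L
  Initial     0.08543     0.02029      0.5749     0.06789
  Change      0.02241     0.06722    -0.02241    -0.06722
  Equil        0.1078     0.08751      0.5525  6.7265e-04
  solve Keq expr → x = -0.02241; check Q = 2.3270e-06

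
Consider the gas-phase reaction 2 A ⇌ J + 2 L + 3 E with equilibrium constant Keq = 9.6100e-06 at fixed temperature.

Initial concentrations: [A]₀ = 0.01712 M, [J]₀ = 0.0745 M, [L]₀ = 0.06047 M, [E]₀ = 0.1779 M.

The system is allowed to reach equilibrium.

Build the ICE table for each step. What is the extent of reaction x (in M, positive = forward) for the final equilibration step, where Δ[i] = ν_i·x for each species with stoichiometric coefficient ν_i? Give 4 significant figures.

Q₀ = 0.005233 vs Keq = 9.6100e-06 ⇒ Q>K, reverse
Step 1:
                   A          J          L          E
  I          0.01712     0.0745    0.06047     0.1779
  C          0.04097   -0.02049   -0.04097   -0.06146
  E          0.05809    0.05401     0.0195     0.1164
  solve Keq expr → x = -0.02049; check Q = 9.6100e-06

x = -0.02049 M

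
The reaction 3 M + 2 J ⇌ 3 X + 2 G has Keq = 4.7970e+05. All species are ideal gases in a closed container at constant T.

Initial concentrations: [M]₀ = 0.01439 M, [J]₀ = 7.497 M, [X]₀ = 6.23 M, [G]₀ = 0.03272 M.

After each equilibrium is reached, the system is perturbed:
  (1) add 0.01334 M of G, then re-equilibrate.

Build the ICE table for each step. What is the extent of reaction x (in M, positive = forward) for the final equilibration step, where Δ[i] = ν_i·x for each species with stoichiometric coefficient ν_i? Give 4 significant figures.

Q₀ = 1546 vs Keq = 4.7970e+05 ⇒ Q<K, forward
Step 1:
                  M         J         X         G
  init      0.01439     7.497      6.23   0.03272
  Δ        -0.01193 -0.007951   0.01193  0.007951
  eq       0.002464     7.489     6.242   0.04067
  solve Keq expr → x = 0.003975; check Q = 4.7970e+05
Then add 0.01334 M of G.
Step 2:
                  M         J         X         G
  init     0.002464     7.489     6.242   0.05401
  Δ       5.0028e-04 3.3352e-04 -5.0028e-04 -3.3352e-04
  eq       0.002964     7.489     6.241   0.05368
  solve Keq expr → x = -1.6676e-04; check Q = 4.7970e+05

x = -1.6676e-04 M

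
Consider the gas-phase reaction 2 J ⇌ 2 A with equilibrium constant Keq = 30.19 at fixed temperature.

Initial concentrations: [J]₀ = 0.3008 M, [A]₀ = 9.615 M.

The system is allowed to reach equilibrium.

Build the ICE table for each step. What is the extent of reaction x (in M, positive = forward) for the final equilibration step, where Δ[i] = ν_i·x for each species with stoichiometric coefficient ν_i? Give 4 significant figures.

Q₀ = 1022 vs Keq = 30.19 ⇒ Q>K, reverse
Step 1:
                   J          A
  I           0.3008      9.615
  C            1.226     -1.226
  E            1.527      8.389
  solve Keq expr → x = -0.613; check Q = 30.19

x = -0.613 M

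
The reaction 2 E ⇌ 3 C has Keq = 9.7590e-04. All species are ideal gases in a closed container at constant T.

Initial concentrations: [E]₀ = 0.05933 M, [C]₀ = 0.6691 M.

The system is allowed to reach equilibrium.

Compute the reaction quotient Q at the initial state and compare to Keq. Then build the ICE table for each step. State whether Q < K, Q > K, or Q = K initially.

Q₀ = 85.1 vs Keq = 9.7590e-04 ⇒ Q>K, reverse
Step 1:
                   E          C
  Initial    0.05933     0.6691
  Change      0.4063    -0.6095
  Equil       0.4657    0.05959
  solve Keq expr → x = -0.2032; check Q = 9.7590e-04

Q₀ = 85.1; Q > K (proceeds reverse)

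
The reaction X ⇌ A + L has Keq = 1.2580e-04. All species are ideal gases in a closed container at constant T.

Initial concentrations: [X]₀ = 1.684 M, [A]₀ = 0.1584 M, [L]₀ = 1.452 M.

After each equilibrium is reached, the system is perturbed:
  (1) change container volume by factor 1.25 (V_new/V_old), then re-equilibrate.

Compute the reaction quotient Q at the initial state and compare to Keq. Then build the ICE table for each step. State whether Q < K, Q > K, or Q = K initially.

Q₀ = 0.1366; Q > K (proceeds reverse)

Q₀ = 0.1366 vs Keq = 1.2580e-04 ⇒ Q>K, reverse
Step 1:
                   X          A          L
  I            1.684     0.1584      1.452
  C           0.1582    -0.1582    -0.1582
  E            1.842 1.7913e-04      1.294
  solve Keq expr → x = -0.1582; check Q = 1.2580e-04
Then change container volume by factor 1.25 (V_new/V_old).
Step 2:
                   X          A          L
  I            1.474 1.4330e-04      1.035
  C       -3.5815e-05 3.5815e-05 3.5815e-05
  E            1.474 1.7912e-04      1.035
  solve Keq expr → x = 3.5815e-05; check Q = 1.2580e-04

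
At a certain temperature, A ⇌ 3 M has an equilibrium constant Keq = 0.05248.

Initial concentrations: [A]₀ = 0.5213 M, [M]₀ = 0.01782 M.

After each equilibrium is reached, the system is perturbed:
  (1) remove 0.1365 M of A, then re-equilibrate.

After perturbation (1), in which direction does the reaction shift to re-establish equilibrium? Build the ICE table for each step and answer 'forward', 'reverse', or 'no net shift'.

Q₀ = 1.0855e-05 vs Keq = 0.05248 ⇒ Q<K, forward
Step 1:
                  A         M
  init       0.5213   0.01782
  Δ        -0.08846    0.2654
  eq         0.4328    0.2832
  solve Keq expr → x = 0.08846; check Q = 0.05248
Then remove 0.1365 M of A.
Step 2:
                  A         M
  init       0.2963    0.2832
  Δ         0.01025  -0.03075
  eq         0.3066    0.2525
  solve Keq expr → x = -0.01025; check Q = 0.05248

Direction: reverse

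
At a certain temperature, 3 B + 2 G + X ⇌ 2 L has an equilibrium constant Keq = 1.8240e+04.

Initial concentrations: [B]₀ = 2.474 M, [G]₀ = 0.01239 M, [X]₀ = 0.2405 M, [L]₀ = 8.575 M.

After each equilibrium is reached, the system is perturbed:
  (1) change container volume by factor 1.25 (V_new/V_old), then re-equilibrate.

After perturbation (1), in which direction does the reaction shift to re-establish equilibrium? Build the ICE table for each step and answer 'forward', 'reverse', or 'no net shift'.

Direction: reverse

Q₀ = 1.3153e+05 vs Keq = 1.8240e+04 ⇒ Q>K, reverse
Step 1:
                   B          G          X          L
  Initial      2.474    0.01239     0.2405      8.575
  Change     0.02937    0.01958   0.009789   -0.01958
  Equil        2.503    0.03197     0.2503      8.555
  solve Keq expr → x = -0.009789; check Q = 1.8240e+04
Then change container volume by factor 1.25 (V_new/V_old).
Step 2:
                   B          G          X          L
  Initial      2.003    0.02557     0.2002      6.844
  Change     0.01965     0.0131   0.006551    -0.0131
  Equil        2.022    0.03868     0.2068      6.831
  solve Keq expr → x = -0.006551; check Q = 1.8240e+04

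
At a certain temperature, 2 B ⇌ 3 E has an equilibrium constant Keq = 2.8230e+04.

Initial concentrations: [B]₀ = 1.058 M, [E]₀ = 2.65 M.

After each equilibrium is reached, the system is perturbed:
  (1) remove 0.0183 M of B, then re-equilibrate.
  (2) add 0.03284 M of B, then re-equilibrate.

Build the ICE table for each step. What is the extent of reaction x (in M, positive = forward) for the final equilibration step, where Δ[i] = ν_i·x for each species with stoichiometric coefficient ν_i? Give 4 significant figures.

x = 0.01598 M

Q₀ = 16.63 vs Keq = 2.8230e+04 ⇒ Q<K, forward
Step 1:
                    B           E
  I             1.058        2.65
  C            -1.007       1.511
  E           0.05052       4.161
  solve Keq expr → x = 0.5037; check Q = 2.8230e+04
Then remove 0.0183 M of B.
Step 2:
                    B           E
  I           0.03222       4.161
  C           0.01781    -0.02672
  E           0.05004       4.134
  solve Keq expr → x = -0.008907; check Q = 2.8230e+04
Then add 0.03284 M of B.
Step 3:
                    B           E
  I           0.08288       4.134
  C          -0.03197     0.04795
  E           0.05091       4.182
  solve Keq expr → x = 0.01598; check Q = 2.8230e+04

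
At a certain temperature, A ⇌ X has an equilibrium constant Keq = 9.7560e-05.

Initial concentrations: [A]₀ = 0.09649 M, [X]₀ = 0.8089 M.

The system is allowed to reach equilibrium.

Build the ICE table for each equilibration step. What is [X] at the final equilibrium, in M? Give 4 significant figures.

Q₀ = 8.383 vs Keq = 9.7560e-05 ⇒ Q>K, reverse
Step 1:
                  A         X
  Initial   0.09649    0.8089
  Change     0.8088   -0.8088
  Equil      0.9053 8.8321e-05
  solve Keq expr → x = -0.8088; check Q = 9.7560e-05

[X]_eq = 8.8321e-05 M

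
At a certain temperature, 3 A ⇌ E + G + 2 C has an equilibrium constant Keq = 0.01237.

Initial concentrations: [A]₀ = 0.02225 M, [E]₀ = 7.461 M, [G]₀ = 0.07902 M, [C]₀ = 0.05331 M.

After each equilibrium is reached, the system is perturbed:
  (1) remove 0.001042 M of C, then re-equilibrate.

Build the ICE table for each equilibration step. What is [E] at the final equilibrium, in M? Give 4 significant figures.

[E]_eq = 7.437 M

Q₀ = 152.1 vs Keq = 0.01237 ⇒ Q>K, reverse
Step 1:
                  A         E         G         C
  init      0.02225     7.461   0.07902   0.05331
  Δ         0.07237  -0.02412  -0.02412  -0.04824
  eq        0.09462     7.437    0.0549  0.005066
  solve Keq expr → x = -0.02412; check Q = 0.01237
Then remove 0.001042 M of C.
Step 2:
                  A         E         G         C
  init      0.09462     7.437    0.0549  0.004024
  Δ       -0.001368 4.5597e-04 4.5597e-04 9.1193e-04
  eq        0.09325     7.437   0.05535  0.004936
  solve Keq expr → x = 4.5597e-04; check Q = 0.01237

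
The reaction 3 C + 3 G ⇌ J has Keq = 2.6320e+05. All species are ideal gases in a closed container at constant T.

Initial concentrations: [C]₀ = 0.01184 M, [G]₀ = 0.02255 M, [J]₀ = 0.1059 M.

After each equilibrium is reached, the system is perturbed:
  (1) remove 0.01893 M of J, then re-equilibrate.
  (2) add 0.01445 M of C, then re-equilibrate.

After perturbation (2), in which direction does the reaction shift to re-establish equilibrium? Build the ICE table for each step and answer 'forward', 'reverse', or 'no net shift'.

Q₀ = 5.5642e+09 vs Keq = 2.6320e+05 ⇒ Q>K, reverse
Step 1:
                  C         G         J
  init      0.01184   0.02255    0.1059
  Δ         0.06565   0.06565  -0.02188
  eq        0.07749    0.0882   0.08402
  solve Keq expr → x = -0.02188; check Q = 2.6320e+05
Then remove 0.01893 M of J.
Step 2:
                  C         G         J
  init      0.07749    0.0882   0.06509
  Δ        -0.00322  -0.00322  0.001073
  eq        0.07427   0.08498   0.06616
  solve Keq expr → x = 0.001073; check Q = 2.6320e+05
Then add 0.01445 M of C.
Step 3:
                  C         G         J
  init      0.08872   0.08498   0.06616
  Δ       -0.006928 -0.006928  0.002309
  eq        0.08179   0.07805   0.06847
  solve Keq expr → x = 0.002309; check Q = 2.6320e+05

Direction: forward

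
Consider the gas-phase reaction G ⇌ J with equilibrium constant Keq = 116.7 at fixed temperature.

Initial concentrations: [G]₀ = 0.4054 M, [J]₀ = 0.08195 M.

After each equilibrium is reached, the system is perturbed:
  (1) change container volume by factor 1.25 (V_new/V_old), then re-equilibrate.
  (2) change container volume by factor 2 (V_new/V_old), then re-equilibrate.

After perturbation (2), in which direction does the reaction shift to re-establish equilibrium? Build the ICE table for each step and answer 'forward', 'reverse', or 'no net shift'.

Direction: no net shift

Q₀ = 0.2021 vs Keq = 116.7 ⇒ Q<K, forward
Step 1:
                  G         J
  init       0.4054   0.08195
  Δ         -0.4013    0.4013
  eq       0.004141    0.4832
  solve Keq expr → x = 0.4013; check Q = 116.7
Then change container volume by factor 1.25 (V_new/V_old).
Step 2:
                  G         J
  init     0.003312    0.3866
  Δ               0         0
  eq       0.003312    0.3866
  solve Keq expr → x = 0; check Q = 116.7
Then change container volume by factor 2 (V_new/V_old).
Step 3:
                  G         J
  init     0.001656    0.1933
  Δ               0         0
  eq       0.001656    0.1933
  solve Keq expr → x = 0; check Q = 116.7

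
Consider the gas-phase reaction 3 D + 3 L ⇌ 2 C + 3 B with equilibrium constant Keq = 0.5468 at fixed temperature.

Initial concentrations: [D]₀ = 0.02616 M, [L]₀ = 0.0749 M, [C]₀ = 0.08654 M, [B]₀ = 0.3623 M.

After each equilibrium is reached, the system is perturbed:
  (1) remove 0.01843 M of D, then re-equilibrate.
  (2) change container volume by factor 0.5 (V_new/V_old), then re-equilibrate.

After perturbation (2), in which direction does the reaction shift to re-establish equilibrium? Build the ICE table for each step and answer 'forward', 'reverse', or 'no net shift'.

Q₀ = 4.7346e+04 vs Keq = 0.5468 ⇒ Q>K, reverse
Step 1:
                    D           L           C           B
  init        0.02616      0.0749     0.08654      0.3623
  Δ            0.1016      0.1016    -0.06773     -0.1016
  eq           0.1278      0.1765     0.01881      0.2607
  solve Keq expr → x = -0.03387; check Q = 0.5468
Then remove 0.01843 M of D.
Step 2:
                    D           L           C           B
  init         0.1093      0.1765     0.01881      0.2607
  Δ          0.003562    0.003562   -0.002375   -0.003562
  eq           0.1129      0.1801     0.01643      0.2571
  solve Keq expr → x = -0.001187; check Q = 0.5468
Then change container volume by factor 0.5 (V_new/V_old).
Step 3:
                    D           L           C           B
  init         0.2258      0.3601     0.03287      0.5143
  Δ          -0.01074    -0.01074    0.007159     0.01074
  eq            0.215      0.3494     0.04003       0.525
  solve Keq expr → x = 0.00358; check Q = 0.5468

Direction: forward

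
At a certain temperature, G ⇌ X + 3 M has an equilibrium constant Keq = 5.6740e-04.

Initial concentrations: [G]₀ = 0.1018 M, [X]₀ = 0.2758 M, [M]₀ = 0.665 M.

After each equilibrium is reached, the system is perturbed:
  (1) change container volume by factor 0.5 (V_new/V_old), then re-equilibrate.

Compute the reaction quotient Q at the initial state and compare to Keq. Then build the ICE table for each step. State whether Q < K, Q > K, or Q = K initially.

Q₀ = 0.7967; Q > K (proceeds reverse)

Q₀ = 0.7967 vs Keq = 5.6740e-04 ⇒ Q>K, reverse
Step 1:
                  G         X         M
  init       0.1018    0.2758     0.665
  Δ          0.1818   -0.1818   -0.5454
  eq         0.2836   0.09401    0.1196
  solve Keq expr → x = -0.1818; check Q = 5.6740e-04
Then change container volume by factor 0.5 (V_new/V_old).
Step 2:
                  G         X         M
  init       0.5672     0.188    0.2392
  Δ         0.03605  -0.03605   -0.1082
  eq         0.6032     0.152    0.1311
  solve Keq expr → x = -0.03605; check Q = 5.6740e-04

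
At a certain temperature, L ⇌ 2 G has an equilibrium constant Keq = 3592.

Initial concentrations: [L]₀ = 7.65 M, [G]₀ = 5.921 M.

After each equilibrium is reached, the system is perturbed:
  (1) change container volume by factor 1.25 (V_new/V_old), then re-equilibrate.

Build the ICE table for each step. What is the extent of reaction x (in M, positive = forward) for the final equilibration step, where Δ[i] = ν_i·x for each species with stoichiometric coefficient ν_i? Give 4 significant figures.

Q₀ = 4.583 vs Keq = 3592 ⇒ Q<K, forward
Step 1:
                    L           G
  I              7.65       5.921
  C            -7.528       15.06
  E            0.1225       20.98
  solve Keq expr → x = 7.528; check Q = 3592
Then change container volume by factor 1.25 (V_new/V_old).
Step 2:
                    L           G
  I           0.09799       16.78
  C          -0.01924     0.03848
  E           0.07876       16.82
  solve Keq expr → x = 0.01924; check Q = 3592

x = 0.01924 M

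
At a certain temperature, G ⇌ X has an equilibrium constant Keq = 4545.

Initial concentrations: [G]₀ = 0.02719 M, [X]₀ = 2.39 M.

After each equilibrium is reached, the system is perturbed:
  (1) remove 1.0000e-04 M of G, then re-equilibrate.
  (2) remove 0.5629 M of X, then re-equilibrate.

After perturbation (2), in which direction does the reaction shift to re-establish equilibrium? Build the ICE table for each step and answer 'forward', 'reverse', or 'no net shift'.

Q₀ = 87.9 vs Keq = 4545 ⇒ Q<K, forward
Step 1:
                  G         X
  Initial   0.02719      2.39
  Change   -0.02666   0.02666
  Equil   5.3172e-04     2.417
  solve Keq expr → x = 0.02666; check Q = 4545
Then remove 1.0000e-04 M of G.
Step 2:
                  G         X
  Initial 4.3172e-04     2.417
  Change  9.9978e-05 -9.9978e-05
  Equil   5.3170e-04     2.417
  solve Keq expr → x = -9.9978e-05; check Q = 4545
Then remove 0.5629 M of X.
Step 3:
                  G         X
  Initial 5.3170e-04     1.854
  Change  -1.2382e-04 1.2382e-04
  Equil   4.0787e-04     1.854
  solve Keq expr → x = 1.2382e-04; check Q = 4545

Direction: forward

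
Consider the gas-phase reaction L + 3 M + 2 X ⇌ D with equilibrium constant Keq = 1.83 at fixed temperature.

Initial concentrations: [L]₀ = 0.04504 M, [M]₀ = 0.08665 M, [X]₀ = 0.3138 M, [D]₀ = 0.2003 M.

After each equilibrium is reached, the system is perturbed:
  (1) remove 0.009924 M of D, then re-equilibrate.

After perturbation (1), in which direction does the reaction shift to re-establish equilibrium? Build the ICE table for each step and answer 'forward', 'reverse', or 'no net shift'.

Direction: forward

Q₀ = 6.9418e+04 vs Keq = 1.83 ⇒ Q>K, reverse
Step 1:
                    L           M           X           D
  I           0.04504     0.08665      0.3138      0.2003
  C            0.1671      0.5014      0.3343     -0.1671
  E            0.2122      0.5881      0.6481     0.03316
  solve Keq expr → x = -0.1671; check Q = 1.83
Then remove 0.009924 M of D.
Step 2:
                    L           M           X           D
  I            0.2122      0.5881      0.6481     0.02324
  C         -0.005456    -0.01637    -0.01091    0.005456
  E            0.2067      0.5717      0.6372      0.0287
  solve Keq expr → x = 0.005456; check Q = 1.83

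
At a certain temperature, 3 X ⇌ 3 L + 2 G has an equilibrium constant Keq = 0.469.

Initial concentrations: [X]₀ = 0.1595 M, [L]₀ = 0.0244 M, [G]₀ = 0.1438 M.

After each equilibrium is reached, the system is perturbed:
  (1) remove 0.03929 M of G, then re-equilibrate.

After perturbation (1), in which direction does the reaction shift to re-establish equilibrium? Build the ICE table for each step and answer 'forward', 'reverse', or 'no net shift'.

Q₀ = 7.4030e-05 vs Keq = 0.469 ⇒ Q<K, forward
Step 1:
                  X         L         G
  init       0.1595    0.0244    0.1438
  Δ         -0.1018    0.1018   0.06787
  eq        0.05769    0.1262    0.2117
  solve Keq expr → x = 0.03394; check Q = 0.469
Then remove 0.03929 M of G.
Step 2:
                  X         L         G
  init      0.05769    0.1262    0.1724
  Δ       -0.004815  0.004815   0.00321
  eq        0.05288     0.131    0.1756
  solve Keq expr → x = 0.001605; check Q = 0.469

Direction: forward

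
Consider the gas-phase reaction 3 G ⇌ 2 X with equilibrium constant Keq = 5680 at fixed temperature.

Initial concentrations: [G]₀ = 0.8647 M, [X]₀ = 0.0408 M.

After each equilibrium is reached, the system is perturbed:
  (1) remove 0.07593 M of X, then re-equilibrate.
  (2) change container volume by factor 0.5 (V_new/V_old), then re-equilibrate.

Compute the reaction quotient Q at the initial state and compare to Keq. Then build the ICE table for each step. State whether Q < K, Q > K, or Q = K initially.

Q₀ = 0.002575 vs Keq = 5680 ⇒ Q<K, forward
Step 1:
                  G         X
  init       0.8647    0.0408
  Δ         -0.8252    0.5502
  eq        0.03947     0.591
  solve Keq expr → x = 0.2751; check Q = 5680
Then remove 0.07593 M of X.
Step 2:
                  G         X
  init      0.03947     0.515
  Δ       -0.003354  0.002236
  eq        0.03612    0.5173
  solve Keq expr → x = 0.001118; check Q = 5680
Then change container volume by factor 0.5 (V_new/V_old).
Step 3:
                  G         X
  init      0.07223     1.035
  Δ        -0.01454  0.009696
  eq        0.05769     1.044
  solve Keq expr → x = 0.004848; check Q = 5680

Q₀ = 0.002575; Q < K (proceeds forward)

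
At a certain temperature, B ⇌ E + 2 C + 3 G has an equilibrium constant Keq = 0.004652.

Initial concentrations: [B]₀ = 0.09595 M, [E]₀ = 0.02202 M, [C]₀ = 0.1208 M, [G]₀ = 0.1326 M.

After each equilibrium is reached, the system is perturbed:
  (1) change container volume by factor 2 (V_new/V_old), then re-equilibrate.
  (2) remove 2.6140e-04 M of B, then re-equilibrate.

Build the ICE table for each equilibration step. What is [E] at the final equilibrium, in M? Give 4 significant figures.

[E]_eq = 0.05642 M

Q₀ = 7.8079e-06 vs Keq = 0.004652 ⇒ Q<K, forward
Step 1:
                    B           E           C           G
  Initial     0.09595     0.02202      0.1208      0.1326
  Change     -0.06164     0.06164      0.1233      0.1849
  Equil       0.03431     0.08366      0.2441      0.3175
  solve Keq expr → x = 0.06164; check Q = 0.004652
Then change container volume by factor 2 (V_new/V_old).
Step 2:
                    B           E           C           G
  Initial     0.01715     0.04183       0.122      0.1588
  Change      -0.0148      0.0148     0.02961     0.04441
  Equil      0.002349     0.05664      0.1517      0.2032
  solve Keq expr → x = 0.0148; check Q = 0.004652
Then remove 2.6140e-04 M of B.
Step 3:
                    B           E           C           G
  Initial    0.002087     0.05664      0.1517      0.2032
  Change   2.1679e-04 -2.1679e-04 -4.3357e-04 -6.5036e-04
  Equil      0.002304     0.05642      0.1512      0.2025
  solve Keq expr → x = -2.1679e-04; check Q = 0.004652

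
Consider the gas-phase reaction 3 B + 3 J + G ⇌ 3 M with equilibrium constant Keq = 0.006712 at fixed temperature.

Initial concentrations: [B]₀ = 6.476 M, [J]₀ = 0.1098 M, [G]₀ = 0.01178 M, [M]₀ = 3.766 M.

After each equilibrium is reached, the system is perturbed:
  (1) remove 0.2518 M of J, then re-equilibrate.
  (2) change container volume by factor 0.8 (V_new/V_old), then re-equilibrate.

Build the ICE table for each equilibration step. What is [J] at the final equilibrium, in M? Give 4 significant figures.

[J]_eq = 1.722 M

Q₀ = 1.2612e+04 vs Keq = 0.006712 ⇒ Q>K, reverse
Step 1:
                  B         J         G         M
  init        6.476    0.1098   0.01178     3.766
  Δ           1.613     1.613    0.5377    -1.613
  eq          8.089     1.723    0.5494     2.153
  solve Keq expr → x = -0.5377; check Q = 0.006712
Then remove 0.2518 M of J.
Step 2:
                  B         J         G         M
  init        8.089     1.471    0.5494     2.153
  Δ          0.1089    0.1089    0.0363   -0.1089
  eq          8.198      1.58    0.5857     2.044
  solve Keq expr → x = -0.0363; check Q = 0.006712
Then change container volume by factor 0.8 (V_new/V_old).
Step 3:
                  B         J         G         M
  init        10.25     1.975    0.7322     2.555
  Δ         -0.2532   -0.2532   -0.0844    0.2532
  eq          9.994     1.722    0.6478     2.808
  solve Keq expr → x = 0.0844; check Q = 0.006712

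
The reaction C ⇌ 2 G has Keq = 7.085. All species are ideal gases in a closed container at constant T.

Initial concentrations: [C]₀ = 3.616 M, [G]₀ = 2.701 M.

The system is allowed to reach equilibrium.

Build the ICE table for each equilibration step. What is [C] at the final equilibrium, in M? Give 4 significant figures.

[C]_eq = 2.757 M

Q₀ = 2.018 vs Keq = 7.085 ⇒ Q<K, forward
Step 1:
                  C         G
  init        3.616     2.701
  Δ         -0.8592     1.718
  eq          2.757     4.419
  solve Keq expr → x = 0.8592; check Q = 7.085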